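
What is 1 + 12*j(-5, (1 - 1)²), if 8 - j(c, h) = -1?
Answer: 109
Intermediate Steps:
j(c, h) = 9 (j(c, h) = 8 - 1*(-1) = 8 + 1 = 9)
1 + 12*j(-5, (1 - 1)²) = 1 + 12*9 = 1 + 108 = 109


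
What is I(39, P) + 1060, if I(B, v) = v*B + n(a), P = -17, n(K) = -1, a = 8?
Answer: 396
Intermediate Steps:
I(B, v) = -1 + B*v (I(B, v) = v*B - 1 = B*v - 1 = -1 + B*v)
I(39, P) + 1060 = (-1 + 39*(-17)) + 1060 = (-1 - 663) + 1060 = -664 + 1060 = 396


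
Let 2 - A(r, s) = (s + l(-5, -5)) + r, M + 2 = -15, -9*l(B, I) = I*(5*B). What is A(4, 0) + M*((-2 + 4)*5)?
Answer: -1423/9 ≈ -158.11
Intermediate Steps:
l(B, I) = -5*B*I/9 (l(B, I) = -I*5*B/9 = -5*B*I/9)
M = -17 (M = -2 - 15 = -17)
A(r, s) = 143/9 - r - s (A(r, s) = 2 - ((s - 5/9*(-5)*(-5)) + r) = 2 - ((s - 125/9) + r) = 2 - ((-125/9 + s) + r) = 2 - (-125/9 + r + s) = 2 + (125/9 - r - s) = 143/9 - r - s)
A(4, 0) + M*((-2 + 4)*5) = (143/9 - 1*4 - 1*0) - 17*(-2 + 4)*5 = (143/9 - 4 + 0) - 34*5 = 107/9 - 17*10 = 107/9 - 170 = -1423/9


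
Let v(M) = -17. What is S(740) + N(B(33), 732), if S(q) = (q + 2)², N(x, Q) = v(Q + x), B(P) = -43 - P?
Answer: 550547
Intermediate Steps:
N(x, Q) = -17
S(q) = (2 + q)²
S(740) + N(B(33), 732) = (2 + 740)² - 17 = 742² - 17 = 550564 - 17 = 550547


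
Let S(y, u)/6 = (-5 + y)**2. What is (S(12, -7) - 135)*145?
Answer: 23055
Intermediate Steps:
S(y, u) = 6*(-5 + y)**2
(S(12, -7) - 135)*145 = (6*(-5 + 12)**2 - 135)*145 = (6*7**2 - 135)*145 = (6*49 - 135)*145 = (294 - 135)*145 = 159*145 = 23055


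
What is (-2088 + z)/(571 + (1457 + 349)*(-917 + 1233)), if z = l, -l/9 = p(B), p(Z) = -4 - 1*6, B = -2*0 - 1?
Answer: -1998/571267 ≈ -0.0034975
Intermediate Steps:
B = -1 (B = 0 - 1 = -1)
p(Z) = -10 (p(Z) = -4 - 6 = -10)
l = 90 (l = -9*(-10) = 90)
z = 90
(-2088 + z)/(571 + (1457 + 349)*(-917 + 1233)) = (-2088 + 90)/(571 + (1457 + 349)*(-917 + 1233)) = -1998/(571 + 1806*316) = -1998/(571 + 570696) = -1998/571267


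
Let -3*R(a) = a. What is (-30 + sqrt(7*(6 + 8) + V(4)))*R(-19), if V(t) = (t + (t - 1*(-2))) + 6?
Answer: -190 + 19*sqrt(114)/3 ≈ -122.38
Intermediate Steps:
R(a) = -a/3
V(t) = 8 + 2*t (V(t) = (t + (t + 2)) + 6 = (t + (2 + t)) + 6 = (2 + 2*t) + 6 = 8 + 2*t)
(-30 + sqrt(7*(6 + 8) + V(4)))*R(-19) = (-30 + sqrt(7*(6 + 8) + (8 + 2*4)))*(-1/3*(-19)) = (-30 + sqrt(7*14 + (8 + 8)))*(19/3) = (-30 + sqrt(98 + 16))*(19/3) = (-30 + sqrt(114))*(19/3) = -190 + 19*sqrt(114)/3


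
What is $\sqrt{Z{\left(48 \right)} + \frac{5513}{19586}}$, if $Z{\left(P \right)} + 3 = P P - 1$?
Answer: $\frac{\sqrt{882414188418}}{19586} \approx 47.961$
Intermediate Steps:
$Z{\left(P \right)} = -4 + P^{2}$ ($Z{\left(P \right)} = -3 + \left(P P - 1\right) = -3 + \left(P^{2} - 1\right) = -3 + \left(-1 + P^{2}\right) = -4 + P^{2}$)
$\sqrt{Z{\left(48 \right)} + \frac{5513}{19586}} = \sqrt{\left(-4 + 48^{2}\right) + \frac{5513}{19586}} = \sqrt{\left(-4 + 2304\right) + 5513 \cdot \frac{1}{19586}} = \sqrt{2300 + \frac{5513}{19586}} = \sqrt{\frac{45053313}{19586}} = \frac{\sqrt{882414188418}}{19586}$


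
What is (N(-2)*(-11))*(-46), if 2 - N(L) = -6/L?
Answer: -506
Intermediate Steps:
N(L) = 2 + 6/L (N(L) = 2 - (-6)/L = 2 + 6/L)
(N(-2)*(-11))*(-46) = ((2 + 6/(-2))*(-11))*(-46) = ((2 + 6*(-½))*(-11))*(-46) = ((2 - 3)*(-11))*(-46) = -1*(-11)*(-46) = 11*(-46) = -506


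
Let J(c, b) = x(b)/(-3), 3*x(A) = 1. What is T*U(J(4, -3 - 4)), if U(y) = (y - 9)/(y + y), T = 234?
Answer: 9594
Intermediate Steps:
x(A) = ⅓ (x(A) = (⅓)*1 = ⅓)
J(c, b) = -⅑ (J(c, b) = (⅓)/(-3) = (⅓)*(-⅓) = -⅑)
U(y) = (-9 + y)/(2*y) (U(y) = (-9 + y)/((2*y)) = (-9 + y)*(1/(2*y)) = (-9 + y)/(2*y))
T*U(J(4, -3 - 4)) = 234*((-9 - ⅑)/(2*(-⅑))) = 234*((½)*(-9)*(-82/9)) = 234*41 = 9594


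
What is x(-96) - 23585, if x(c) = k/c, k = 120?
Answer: -94345/4 ≈ -23586.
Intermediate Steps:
x(c) = 120/c
x(-96) - 23585 = 120/(-96) - 23585 = 120*(-1/96) - 23585 = -5/4 - 23585 = -94345/4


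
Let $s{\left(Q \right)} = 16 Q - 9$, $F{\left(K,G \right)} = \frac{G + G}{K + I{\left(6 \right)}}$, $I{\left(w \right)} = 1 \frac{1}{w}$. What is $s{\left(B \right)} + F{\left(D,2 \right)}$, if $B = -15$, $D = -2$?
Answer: $- \frac{2763}{11} \approx -251.18$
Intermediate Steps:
$I{\left(w \right)} = \frac{1}{w}$
$F{\left(K,G \right)} = \frac{2 G}{\frac{1}{6} + K}$ ($F{\left(K,G \right)} = \frac{G + G}{K + \frac{1}{6}} = \frac{2 G}{K + \frac{1}{6}} = \frac{2 G}{\frac{1}{6} + K}$)
$s{\left(Q \right)} = -9 + 16 Q$
$s{\left(B \right)} + F{\left(D,2 \right)} = \left(-9 + 16 \left(-15\right)\right) + 12 \cdot 2 \frac{1}{1 + 6 \left(-2\right)} = \left(-9 - 240\right) + 12 \cdot 2 \frac{1}{1 - 12} = -249 + 12 \cdot 2 \frac{1}{-11} = -249 + 12 \cdot 2 \left(- \frac{1}{11}\right) = -249 - \frac{24}{11} = - \frac{2763}{11}$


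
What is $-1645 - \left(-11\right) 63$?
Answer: $-952$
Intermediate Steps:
$-1645 - \left(-11\right) 63 = -1645 - -693 = -1645 + 693 = -952$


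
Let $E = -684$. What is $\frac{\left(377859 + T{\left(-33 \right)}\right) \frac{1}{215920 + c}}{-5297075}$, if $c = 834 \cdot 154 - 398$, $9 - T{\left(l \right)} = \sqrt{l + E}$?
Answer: $- \frac{188934}{910985661425} + \frac{i \sqrt{717}}{1821971322850} \approx -2.074 \cdot 10^{-7} + 1.4697 \cdot 10^{-11} i$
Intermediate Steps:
$T{\left(l \right)} = 9 - \sqrt{-684 + l}$ ($T{\left(l \right)} = 9 - \sqrt{l - 684} = 9 - \sqrt{-684 + l}$)
$c = 128038$ ($c = 128436 - 398 = 128038$)
$\frac{\left(377859 + T{\left(-33 \right)}\right) \frac{1}{215920 + c}}{-5297075} = \frac{\left(377859 + \left(9 - \sqrt{-684 - 33}\right)\right) \frac{1}{215920 + 128038}}{-5297075} = \frac{377859 + \left(9 - \sqrt{-717}\right)}{343958} \left(- \frac{1}{5297075}\right) = \left(377859 + \left(9 - i \sqrt{717}\right)\right) \frac{1}{343958} \left(- \frac{1}{5297075}\right) = \left(377868 - i \sqrt{717}\right) \frac{1}{343958} \left(- \frac{1}{5297075}\right) = \left(\frac{188934}{171979} - \frac{i \sqrt{717}}{343958}\right) \left(- \frac{1}{5297075}\right) = - \frac{188934}{910985661425} + \frac{i \sqrt{717}}{1821971322850}$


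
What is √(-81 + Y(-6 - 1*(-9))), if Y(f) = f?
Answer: I*√78 ≈ 8.8318*I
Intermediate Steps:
√(-81 + Y(-6 - 1*(-9))) = √(-81 + (-6 - 1*(-9))) = √(-81 + (-6 + 9)) = √(-81 + 3) = √(-78) = I*√78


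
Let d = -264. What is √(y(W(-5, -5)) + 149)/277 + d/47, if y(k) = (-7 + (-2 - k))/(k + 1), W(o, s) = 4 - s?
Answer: -264/47 + 4*√230/1385 ≈ -5.5732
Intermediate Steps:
y(k) = (-9 - k)/(1 + k)
√(y(W(-5, -5)) + 149)/277 + d/47 = √((-9 - (4 - 1*(-5)))/(1 + (4 - 1*(-5))) + 149)/277 - 264/47 = √((-9 - (4 + 5))/(1 + (4 + 5)) + 149)*(1/277) - 264*1/47 = √((-9 - 1*9)/(1 + 9) + 149)*(1/277) - 264/47 = √((-9 - 9)/10 + 149)*(1/277) - 264/47 = √((⅒)*(-18) + 149)*(1/277) - 264/47 = √(-9/5 + 149)*(1/277) - 264/47 = √(736/5)*(1/277) - 264/47 = (4*√230/5)*(1/277) - 264/47 = 4*√230/1385 - 264/47 = -264/47 + 4*√230/1385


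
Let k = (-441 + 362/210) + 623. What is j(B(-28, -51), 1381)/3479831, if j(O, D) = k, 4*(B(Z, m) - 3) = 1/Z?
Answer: 19291/365382255 ≈ 5.2797e-5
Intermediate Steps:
B(Z, m) = 3 + 1/(4*Z)
k = 19291/105 (k = (-441 + 362*(1/210)) + 623 = (-441 + 181/105) + 623 = -46124/105 + 623 = 19291/105 ≈ 183.72)
j(O, D) = 19291/105
j(B(-28, -51), 1381)/3479831 = (19291/105)/3479831 = (19291/105)*(1/3479831) = 19291/365382255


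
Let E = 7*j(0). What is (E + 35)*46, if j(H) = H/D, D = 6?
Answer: 1610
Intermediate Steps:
j(H) = H/6
E = 0 (E = 7*((⅙)*0) = 7*0 = 0)
(E + 35)*46 = (0 + 35)*46 = 35*46 = 1610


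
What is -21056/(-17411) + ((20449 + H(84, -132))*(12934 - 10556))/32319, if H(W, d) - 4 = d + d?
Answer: 836572903526/562706109 ≈ 1486.7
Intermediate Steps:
H(W, d) = 4 + 2*d (H(W, d) = 4 + (d + d) = 4 + 2*d)
-21056/(-17411) + ((20449 + H(84, -132))*(12934 - 10556))/32319 = -21056/(-17411) + ((20449 + (4 + 2*(-132)))*(12934 - 10556))/32319 = -21056*(-1/17411) + ((20449 + (4 - 264))*2378)*(1/32319) = 21056/17411 + ((20449 - 260)*2378)*(1/32319) = 21056/17411 + (20189*2378)*(1/32319) = 21056/17411 + 48009442*(1/32319) = 21056/17411 + 48009442/32319 = 836572903526/562706109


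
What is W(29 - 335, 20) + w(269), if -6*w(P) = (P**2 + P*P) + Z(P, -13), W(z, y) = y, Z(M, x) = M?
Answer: -144871/6 ≈ -24145.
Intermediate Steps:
w(P) = -P**2/3 - P/6 (w(P) = -((P**2 + P*P) + P)/6 = -((P**2 + P**2) + P)/6 = -(2*P**2 + P)/6 = -(P + 2*P**2)/6 = -P**2/3 - P/6)
W(29 - 335, 20) + w(269) = 20 + (1/6)*269*(-1 - 2*269) = 20 + (1/6)*269*(-1 - 538) = 20 + (1/6)*269*(-539) = 20 - 144991/6 = -144871/6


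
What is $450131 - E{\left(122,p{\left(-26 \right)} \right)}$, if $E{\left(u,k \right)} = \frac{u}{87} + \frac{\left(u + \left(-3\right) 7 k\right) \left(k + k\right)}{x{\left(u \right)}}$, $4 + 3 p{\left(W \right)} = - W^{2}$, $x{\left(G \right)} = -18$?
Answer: $\frac{256178435}{783} \approx 3.2718 \cdot 10^{5}$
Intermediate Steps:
$p{\left(W \right)} = - \frac{4}{3} - \frac{W^{2}}{3}$ ($p{\left(W \right)} = - \frac{4}{3} + \frac{\left(-1\right) W^{2}}{3} = - \frac{4}{3} - \frac{W^{2}}{3}$)
$E{\left(u,k \right)} = \frac{u}{87} - \frac{k \left(u - 21 k\right)}{9}$ ($E{\left(u,k \right)} = \frac{u}{87} + \frac{\left(u + \left(-3\right) 7 k\right) \left(k + k\right)}{-18} = u \frac{1}{87} + \left(u - 21 k\right) 2 k \left(- \frac{1}{18}\right) = \frac{u}{87} + 2 k \left(u - 21 k\right) \left(- \frac{1}{18}\right) = \frac{u}{87} - \frac{k \left(u - 21 k\right)}{9}$)
$450131 - E{\left(122,p{\left(-26 \right)} \right)} = 450131 - \left(\frac{1}{87} \cdot 122 + \frac{7 \left(- \frac{4}{3} - \frac{\left(-26\right)^{2}}{3}\right)^{2}}{3} - \frac{1}{9} \left(- \frac{4}{3} - \frac{\left(-26\right)^{2}}{3}\right) 122\right) = 450131 - \left(\frac{122}{87} + \frac{7 \left(- \frac{4}{3} - \frac{676}{3}\right)^{2}}{3} - \frac{1}{9} \left(- \frac{4}{3} - \frac{676}{3}\right) 122\right) = 450131 - \left(\frac{122}{87} + \frac{7 \left(- \frac{680}{3}\right)^{2}}{3} - \left(- \frac{680}{27}\right) 122\right) = 450131 - \left(\frac{122}{87} + \frac{7}{3} \cdot \frac{462400}{9} + \frac{82960}{27}\right) = 450131 - \left(\frac{122}{87} + \frac{3236800}{27} + \frac{82960}{27}\right) = 450131 - \frac{96274138}{783} = \frac{256178435}{783}$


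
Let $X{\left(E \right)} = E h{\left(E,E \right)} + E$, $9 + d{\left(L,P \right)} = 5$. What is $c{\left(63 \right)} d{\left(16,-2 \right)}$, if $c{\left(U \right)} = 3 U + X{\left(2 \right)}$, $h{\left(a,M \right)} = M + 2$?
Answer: $-796$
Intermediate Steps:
$h{\left(a,M \right)} = 2 + M$
$d{\left(L,P \right)} = -4$ ($d{\left(L,P \right)} = -9 + 5 = -4$)
$X{\left(E \right)} = E + E \left(2 + E\right)$ ($X{\left(E \right)} = E \left(2 + E\right) + E = E + E \left(2 + E\right)$)
$c{\left(U \right)} = 10 + 3 U$ ($c{\left(U \right)} = 3 U + 2 \left(3 + 2\right) = 3 U + 2 \cdot 5 = 3 U + 10 = 10 + 3 U$)
$c{\left(63 \right)} d{\left(16,-2 \right)} = \left(10 + 3 \cdot 63\right) \left(-4\right) = \left(10 + 189\right) \left(-4\right) = 199 \left(-4\right) = -796$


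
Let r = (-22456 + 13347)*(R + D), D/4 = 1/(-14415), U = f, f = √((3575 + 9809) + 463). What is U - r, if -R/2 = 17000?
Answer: -4464412026436/14415 + √13847 ≈ -3.0971e+8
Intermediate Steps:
f = √13847 (f = √(13384 + 463) = √13847 ≈ 117.67)
R = -34000 (R = -2*17000 = -34000)
U = √13847 ≈ 117.67
D = -4/14415 (D = 4/(-14415) = 4*(-1/14415) = -4/14415 ≈ -0.00027749)
r = 4464412026436/14415 (r = (-22456 + 13347)*(-34000 - 4/14415) = -9109*(-490110004/14415) = 4464412026436/14415 ≈ 3.0971e+8)
U - r = √13847 - 1*4464412026436/14415 = √13847 - 4464412026436/14415 = -4464412026436/14415 + √13847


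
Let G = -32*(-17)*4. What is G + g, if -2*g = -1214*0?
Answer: 2176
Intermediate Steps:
g = 0 (g = -(-607)*0 = -1/2*0 = 0)
G = 2176 (G = 544*4 = 2176)
G + g = 2176 + 0 = 2176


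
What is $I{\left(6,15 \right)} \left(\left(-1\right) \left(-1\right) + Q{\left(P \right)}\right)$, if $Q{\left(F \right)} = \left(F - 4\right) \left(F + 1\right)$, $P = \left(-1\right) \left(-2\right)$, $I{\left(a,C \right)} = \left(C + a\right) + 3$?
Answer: $-120$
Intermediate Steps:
$I{\left(a,C \right)} = 3 + C + a$
$P = 2$
$Q{\left(F \right)} = \left(1 + F\right) \left(-4 + F\right)$ ($Q{\left(F \right)} = \left(-4 + F\right) \left(1 + F\right) = \left(1 + F\right) \left(-4 + F\right)$)
$I{\left(6,15 \right)} \left(\left(-1\right) \left(-1\right) + Q{\left(P \right)}\right) = \left(3 + 15 + 6\right) \left(\left(-1\right) \left(-1\right) - \left(10 - 4\right)\right) = 24 \left(1 - 6\right) = 24 \left(-5\right) = -120$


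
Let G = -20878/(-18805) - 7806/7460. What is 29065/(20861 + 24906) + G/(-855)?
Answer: 69715207719463/109789478259210 ≈ 0.63499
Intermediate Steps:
G = 179161/2805706 (G = -20878*(-1/18805) - 7806*1/7460 = 20878/18805 - 3903/3730 = 179161/2805706 ≈ 0.063856)
29065/(20861 + 24906) + G/(-855) = 29065/(20861 + 24906) + (179161/2805706)/(-855) = 29065/45767 + (179161/2805706)*(-1/855) = 29065*(1/45767) - 179161/2398878630 = 29065/45767 - 179161/2398878630 = 69715207719463/109789478259210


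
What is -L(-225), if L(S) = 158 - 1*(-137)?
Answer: -295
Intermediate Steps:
L(S) = 295 (L(S) = 158 + 137 = 295)
-L(-225) = -1*295 = -295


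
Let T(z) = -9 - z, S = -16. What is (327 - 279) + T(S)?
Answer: 55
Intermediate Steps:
(327 - 279) + T(S) = (327 - 279) + (-9 - 1*(-16)) = 48 + (-9 + 16) = 48 + 7 = 55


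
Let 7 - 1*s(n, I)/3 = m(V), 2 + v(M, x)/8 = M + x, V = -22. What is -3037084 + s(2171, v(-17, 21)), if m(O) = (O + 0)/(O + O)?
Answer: -6074129/2 ≈ -3.0371e+6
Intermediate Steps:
v(M, x) = -16 + 8*M + 8*x (v(M, x) = -16 + 8*(M + x) = -16 + (8*M + 8*x) = -16 + 8*M + 8*x)
m(O) = 1/2 (m(O) = O/((2*O)) = O*(1/(2*O)) = 1/2)
s(n, I) = 39/2 (s(n, I) = 21 - 3*1/2 = 21 - 3/2 = 39/2)
-3037084 + s(2171, v(-17, 21)) = -3037084 + 39/2 = -6074129/2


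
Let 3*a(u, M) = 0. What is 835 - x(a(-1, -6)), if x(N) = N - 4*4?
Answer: 851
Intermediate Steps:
a(u, M) = 0 (a(u, M) = (1/3)*0 = 0)
x(N) = -16 + N (x(N) = N - 16 = -16 + N)
835 - x(a(-1, -6)) = 835 - (-16 + 0) = 835 - 1*(-16) = 835 + 16 = 851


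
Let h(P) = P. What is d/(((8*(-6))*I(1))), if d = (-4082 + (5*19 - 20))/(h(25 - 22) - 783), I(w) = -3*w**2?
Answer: 4007/112320 ≈ 0.035675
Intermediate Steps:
d = 4007/780 (d = (-4082 + (5*19 - 20))/((25 - 22) - 783) = (-4082 + (95 - 20))/(3 - 783) = (-4082 + 75)/(-780) = -4007*(-1/780) = 4007/780 ≈ 5.1372)
d/(((8*(-6))*I(1))) = 4007/(780*(((8*(-6))*(-3*1**2)))) = 4007/(780*((-(-144)))) = 4007/(780*((-48*(-3)))) = (4007/780)/144 = (4007/780)*(1/144) = 4007/112320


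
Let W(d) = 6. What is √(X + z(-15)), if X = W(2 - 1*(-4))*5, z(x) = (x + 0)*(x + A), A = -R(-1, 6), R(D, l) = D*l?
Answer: √165 ≈ 12.845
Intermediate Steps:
A = 6 (A = -(-1)*6 = -1*(-6) = 6)
z(x) = x*(6 + x) (z(x) = (x + 0)*(x + 6) = x*(6 + x))
X = 30 (X = 6*5 = 30)
√(X + z(-15)) = √(30 - 15*(6 - 15)) = √(30 - 15*(-9)) = √(30 + 135) = √165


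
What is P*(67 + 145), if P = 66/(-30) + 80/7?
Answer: 68476/35 ≈ 1956.5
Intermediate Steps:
P = 323/35 (P = 66*(-1/30) + 80*(⅐) = -11/5 + 80/7 = 323/35 ≈ 9.2286)
P*(67 + 145) = 323*(67 + 145)/35 = (323/35)*212 = 68476/35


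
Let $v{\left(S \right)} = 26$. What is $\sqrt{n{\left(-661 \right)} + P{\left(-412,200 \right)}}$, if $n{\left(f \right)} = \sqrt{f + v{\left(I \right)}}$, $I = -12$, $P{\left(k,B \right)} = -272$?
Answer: $\sqrt{-272 + i \sqrt{635}} \approx 0.76315 + 16.51 i$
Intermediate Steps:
$n{\left(f \right)} = \sqrt{26 + f}$ ($n{\left(f \right)} = \sqrt{f + 26} = \sqrt{26 + f}$)
$\sqrt{n{\left(-661 \right)} + P{\left(-412,200 \right)}} = \sqrt{\sqrt{26 - 661} - 272} = \sqrt{\sqrt{-635} - 272} = \sqrt{i \sqrt{635} - 272} = \sqrt{-272 + i \sqrt{635}}$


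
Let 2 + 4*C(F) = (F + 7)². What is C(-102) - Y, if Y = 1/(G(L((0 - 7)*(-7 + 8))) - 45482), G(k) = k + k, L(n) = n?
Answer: 102627603/45496 ≈ 2255.8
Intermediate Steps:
G(k) = 2*k
C(F) = -½ + (7 + F)²/4 (C(F) = -½ + (F + 7)²/4 = -½ + (7 + F)²/4)
Y = -1/45496 (Y = 1/(2*((0 - 7)*(-7 + 8)) - 45482) = 1/(2*(-7*1) - 45482) = 1/(2*(-7) - 45482) = 1/(-14 - 45482) = 1/(-45496) = -1/45496 ≈ -2.1980e-5)
C(-102) - Y = (-½ + (7 - 102)²/4) - 1*(-1/45496) = (-½ + (¼)*(-95)²) + 1/45496 = (-½ + (¼)*9025) + 1/45496 = (-½ + 9025/4) + 1/45496 = 9023/4 + 1/45496 = 102627603/45496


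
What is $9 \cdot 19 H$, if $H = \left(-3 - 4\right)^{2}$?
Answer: $8379$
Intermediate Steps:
$H = 49$ ($H = \left(-7\right)^{2} = 49$)
$9 \cdot 19 H = 9 \cdot 19 \cdot 49 = 171 \cdot 49 = 8379$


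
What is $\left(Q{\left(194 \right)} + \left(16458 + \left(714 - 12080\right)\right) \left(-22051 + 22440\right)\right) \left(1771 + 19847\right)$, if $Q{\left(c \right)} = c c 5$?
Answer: $46888750224$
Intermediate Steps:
$Q{\left(c \right)} = 5 c^{2}$ ($Q{\left(c \right)} = c^{2} \cdot 5 = 5 c^{2}$)
$\left(Q{\left(194 \right)} + \left(16458 + \left(714 - 12080\right)\right) \left(-22051 + 22440\right)\right) \left(1771 + 19847\right) = \left(5 \cdot 194^{2} + \left(16458 + \left(714 - 12080\right)\right) \left(-22051 + 22440\right)\right) \left(1771 + 19847\right) = \left(5 \cdot 37636 + \left(16458 + \left(714 - 12080\right)\right) 389\right) 21618 = \left(188180 + \left(16458 - 11366\right) 389\right) 21618 = \left(188180 + 5092 \cdot 389\right) 21618 = \left(188180 + 1980788\right) 21618 = 2168968 \cdot 21618 = 46888750224$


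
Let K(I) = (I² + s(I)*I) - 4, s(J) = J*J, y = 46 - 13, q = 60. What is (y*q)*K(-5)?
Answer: -205920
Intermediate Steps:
y = 33
s(J) = J²
K(I) = -4 + I² + I³ (K(I) = (I² + I²*I) - 4 = (I² + I³) - 4 = -4 + I² + I³)
(y*q)*K(-5) = (33*60)*(-4 + (-5)² + (-5)³) = 1980*(-4 + 25 - 125) = 1980*(-104) = -205920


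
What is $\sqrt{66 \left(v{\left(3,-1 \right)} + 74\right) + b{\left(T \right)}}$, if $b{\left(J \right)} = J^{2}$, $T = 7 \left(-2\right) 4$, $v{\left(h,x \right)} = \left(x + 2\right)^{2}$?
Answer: $\sqrt{8086} \approx 89.922$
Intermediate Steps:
$v{\left(h,x \right)} = \left(2 + x\right)^{2}$
$T = -56$ ($T = \left(-14\right) 4 = -56$)
$\sqrt{66 \left(v{\left(3,-1 \right)} + 74\right) + b{\left(T \right)}} = \sqrt{66 \left(\left(2 - 1\right)^{2} + 74\right) + \left(-56\right)^{2}} = \sqrt{66 \left(1^{2} + 74\right) + 3136} = \sqrt{66 \left(1 + 74\right) + 3136} = \sqrt{66 \cdot 75 + 3136} = \sqrt{4950 + 3136} = \sqrt{8086}$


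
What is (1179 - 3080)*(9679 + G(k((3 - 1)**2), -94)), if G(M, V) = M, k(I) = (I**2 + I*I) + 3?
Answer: -18466314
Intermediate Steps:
k(I) = 3 + 2*I**2 (k(I) = (I**2 + I**2) + 3 = 2*I**2 + 3 = 3 + 2*I**2)
(1179 - 3080)*(9679 + G(k((3 - 1)**2), -94)) = (1179 - 3080)*(9679 + (3 + 2*((3 - 1)**2)**2)) = -1901*(9679 + (3 + 2*(2**2)**2)) = -1901*(9679 + (3 + 2*4**2)) = -1901*(9679 + (3 + 2*16)) = -1901*(9679 + (3 + 32)) = -1901*(9679 + 35) = -1901*9714 = -18466314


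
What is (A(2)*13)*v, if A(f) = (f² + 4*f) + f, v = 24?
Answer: 4368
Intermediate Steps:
A(f) = f² + 5*f
(A(2)*13)*v = ((2*(5 + 2))*13)*24 = ((2*7)*13)*24 = (14*13)*24 = 182*24 = 4368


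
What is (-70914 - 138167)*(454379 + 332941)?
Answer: -164613652920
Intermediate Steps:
(-70914 - 138167)*(454379 + 332941) = -209081*787320 = -164613652920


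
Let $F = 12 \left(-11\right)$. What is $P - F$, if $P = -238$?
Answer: $-106$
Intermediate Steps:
$F = -132$
$P - F = -238 - -132 = -238 + 132 = -106$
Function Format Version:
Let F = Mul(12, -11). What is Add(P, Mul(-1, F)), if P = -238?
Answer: -106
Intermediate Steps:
F = -132
Add(P, Mul(-1, F)) = Add(-238, Mul(-1, -132)) = Add(-238, 132) = -106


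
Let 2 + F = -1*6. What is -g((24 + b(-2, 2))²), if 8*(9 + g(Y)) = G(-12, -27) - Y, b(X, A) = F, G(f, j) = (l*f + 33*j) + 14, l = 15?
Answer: 1385/8 ≈ 173.13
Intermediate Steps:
G(f, j) = 14 + 15*f + 33*j (G(f, j) = (15*f + 33*j) + 14 = 14 + 15*f + 33*j)
F = -8 (F = -2 - 1*6 = -2 - 6 = -8)
b(X, A) = -8
g(Y) = -1129/8 - Y/8 (g(Y) = -9 + ((14 + 15*(-12) + 33*(-27)) - Y)/8 = -9 + ((14 - 180 - 891) - Y)/8 = -9 + (-1057 - Y)/8 = -9 + (-1057/8 - Y/8) = -1129/8 - Y/8)
-g((24 + b(-2, 2))²) = -(-1129/8 - (24 - 8)²/8) = -(-1129/8 - ⅛*16²) = -(-1129/8 - ⅛*256) = -(-1129/8 - 32) = -1*(-1385/8) = 1385/8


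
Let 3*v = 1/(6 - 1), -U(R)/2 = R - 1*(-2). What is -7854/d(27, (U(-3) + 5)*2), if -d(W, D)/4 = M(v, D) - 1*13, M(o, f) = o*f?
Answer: -58905/362 ≈ -162.72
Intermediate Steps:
U(R) = -4 - 2*R (U(R) = -2*(R - 1*(-2)) = -2*(R + 2) = -2*(2 + R) = -4 - 2*R)
v = 1/15 (v = 1/(3*(6 - 1)) = (⅓)/5 = (⅓)*(⅕) = 1/15 ≈ 0.066667)
M(o, f) = f*o
d(W, D) = 52 - 4*D/15 (d(W, D) = -4*(D*(1/15) - 1*13) = -4*(D/15 - 13) = -4*(-13 + D/15) = 52 - 4*D/15)
-7854/d(27, (U(-3) + 5)*2) = -7854/(52 - 4*((-4 - 2*(-3)) + 5)*2/15) = -7854/(52 - 4*((-4 + 6) + 5)*2/15) = -7854/(52 - 4*(2 + 5)*2/15) = -7854/(52 - 28*2/15) = -7854/(52 - 4/15*14) = -7854/(52 - 56/15) = -7854/724/15 = -7854*15/724 = -58905/362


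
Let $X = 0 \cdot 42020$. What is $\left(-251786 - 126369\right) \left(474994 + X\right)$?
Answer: $-179621356070$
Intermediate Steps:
$X = 0$
$\left(-251786 - 126369\right) \left(474994 + X\right) = \left(-251786 - 126369\right) \left(474994 + 0\right) = \left(-378155\right) 474994 = -179621356070$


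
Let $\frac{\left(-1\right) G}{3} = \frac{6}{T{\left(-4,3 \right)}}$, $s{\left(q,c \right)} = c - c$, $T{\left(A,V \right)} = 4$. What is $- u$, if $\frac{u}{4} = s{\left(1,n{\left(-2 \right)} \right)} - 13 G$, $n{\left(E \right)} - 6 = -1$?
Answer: $-234$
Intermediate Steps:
$n{\left(E \right)} = 5$ ($n{\left(E \right)} = 6 - 1 = 5$)
$s{\left(q,c \right)} = 0$
$G = - \frac{9}{2}$ ($G = - 3 \cdot \frac{6}{4} = - 3 \cdot 6 \cdot \frac{1}{4} = \left(-3\right) \frac{3}{2} = - \frac{9}{2} \approx -4.5$)
$u = 234$ ($u = 4 \left(0 - - \frac{117}{2}\right) = 4 \left(0 + \frac{117}{2}\right) = 4 \cdot \frac{117}{2} = 234$)
$- u = \left(-1\right) 234 = -234$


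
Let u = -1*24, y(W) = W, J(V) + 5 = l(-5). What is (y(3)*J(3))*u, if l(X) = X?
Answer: 720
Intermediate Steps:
J(V) = -10 (J(V) = -5 - 5 = -10)
u = -24
(y(3)*J(3))*u = (3*(-10))*(-24) = -30*(-24) = 720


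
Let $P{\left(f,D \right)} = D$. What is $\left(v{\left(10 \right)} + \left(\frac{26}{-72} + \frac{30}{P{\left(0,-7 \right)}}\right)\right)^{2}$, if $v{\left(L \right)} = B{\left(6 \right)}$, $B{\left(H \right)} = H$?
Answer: $\frac{116281}{63504} \approx 1.8311$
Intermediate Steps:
$v{\left(L \right)} = 6$
$\left(v{\left(10 \right)} + \left(\frac{26}{-72} + \frac{30}{P{\left(0,-7 \right)}}\right)\right)^{2} = \left(6 + \left(\frac{26}{-72} + \frac{30}{-7}\right)\right)^{2} = \left(6 + \left(26 \left(- \frac{1}{72}\right) + 30 \left(- \frac{1}{7}\right)\right)\right)^{2} = \left(6 - \frac{1171}{252}\right)^{2} = \left(\frac{341}{252}\right)^{2} = \frac{116281}{63504}$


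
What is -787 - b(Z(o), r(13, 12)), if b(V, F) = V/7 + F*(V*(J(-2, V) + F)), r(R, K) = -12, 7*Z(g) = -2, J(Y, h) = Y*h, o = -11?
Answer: -36641/49 ≈ -747.78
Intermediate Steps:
Z(g) = -2/7 (Z(g) = (1/7)*(-2) = -2/7)
b(V, F) = V/7 + F*V*(F - 2*V) (b(V, F) = V/7 + F*(V*(-2*V + F)) = V*(1/7) + F*(V*(F - 2*V)) = V/7 + F*V*(F - 2*V))
-787 - b(Z(o), r(13, 12)) = -787 - (-2)*(1 + 7*(-12)**2 - 14*(-12)*(-2/7))/(7*7) = -787 - (-2)*(1 + 7*144 - 48)/(7*7) = -787 - (-2)*(1 + 1008 - 48)/(7*7) = -787 - (-2)*961/(7*7) = -787 - 1*(-1922/49) = -787 + 1922/49 = -36641/49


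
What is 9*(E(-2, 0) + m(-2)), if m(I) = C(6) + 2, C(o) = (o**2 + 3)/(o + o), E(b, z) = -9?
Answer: -135/4 ≈ -33.750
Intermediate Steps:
C(o) = (3 + o**2)/(2*o) (C(o) = (3 + o**2)/((2*o)) = (3 + o**2)*(1/(2*o)) = (3 + o**2)/(2*o))
m(I) = 21/4 (m(I) = (1/2)*(3 + 6**2)/6 + 2 = (1/2)*(1/6)*(3 + 36) + 2 = (1/2)*(1/6)*39 + 2 = 13/4 + 2 = 21/4)
9*(E(-2, 0) + m(-2)) = 9*(-9 + 21/4) = 9*(-15/4) = -135/4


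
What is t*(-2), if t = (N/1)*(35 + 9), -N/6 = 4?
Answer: 2112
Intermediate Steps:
N = -24 (N = -6*4 = -24)
t = -1056 (t = (-24/1)*(35 + 9) = -24*1*44 = -24*44 = -1056)
t*(-2) = -1056*(-2) = 2112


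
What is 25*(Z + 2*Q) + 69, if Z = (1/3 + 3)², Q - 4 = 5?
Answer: 7171/9 ≈ 796.78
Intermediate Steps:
Q = 9 (Q = 4 + 5 = 9)
Z = 100/9 (Z = (1*(⅓) + 3)² = (⅓ + 3)² = (10/3)² = 100/9 ≈ 11.111)
25*(Z + 2*Q) + 69 = 25*(100/9 + 2*9) + 69 = 25*(100/9 + 18) + 69 = 25*(262/9) + 69 = 6550/9 + 69 = 7171/9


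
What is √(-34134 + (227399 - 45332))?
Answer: 3*√16437 ≈ 384.62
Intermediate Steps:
√(-34134 + (227399 - 45332)) = √(-34134 + 182067) = √147933 = 3*√16437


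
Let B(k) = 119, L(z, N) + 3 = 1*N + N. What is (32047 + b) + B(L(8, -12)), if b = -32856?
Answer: -690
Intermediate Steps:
L(z, N) = -3 + 2*N (L(z, N) = -3 + (1*N + N) = -3 + (N + N) = -3 + 2*N)
(32047 + b) + B(L(8, -12)) = (32047 - 32856) + 119 = -809 + 119 = -690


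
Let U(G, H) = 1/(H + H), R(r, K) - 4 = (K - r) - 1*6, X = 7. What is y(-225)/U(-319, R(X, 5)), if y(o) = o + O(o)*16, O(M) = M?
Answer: 30600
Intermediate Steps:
R(r, K) = -2 + K - r (R(r, K) = 4 + ((K - r) - 1*6) = 4 + ((K - r) - 6) = 4 + (-6 + K - r) = -2 + K - r)
y(o) = 17*o (y(o) = o + o*16 = o + 16*o = 17*o)
U(G, H) = 1/(2*H)
y(-225)/U(-319, R(X, 5)) = (17*(-225))/((1/(2*(-2 + 5 - 1*7)))) = -3825/(1/(2*(-2 + 5 - 7))) = -3825/((½)/(-4)) = -3825/((½)*(-¼)) = -3825/(-⅛) = -3825*(-8) = 30600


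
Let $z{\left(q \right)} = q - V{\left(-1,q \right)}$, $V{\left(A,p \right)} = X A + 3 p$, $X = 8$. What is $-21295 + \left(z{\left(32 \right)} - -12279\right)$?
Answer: $-9072$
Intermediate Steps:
$V{\left(A,p \right)} = 3 p + 8 A$ ($V{\left(A,p \right)} = 8 A + 3 p = 3 p + 8 A$)
$z{\left(q \right)} = 8 - 2 q$ ($z{\left(q \right)} = q - \left(3 q + 8 \left(-1\right)\right) = q - \left(3 q - 8\right) = q - \left(-8 + 3 q\right) = 8 - 2 q$)
$-21295 + \left(z{\left(32 \right)} - -12279\right) = -21295 + \left(\left(8 - 64\right) - -12279\right) = -21295 + \left(\left(8 - 64\right) + 12279\right) = -21295 + \left(-56 + 12279\right) = -21295 + 12223 = -9072$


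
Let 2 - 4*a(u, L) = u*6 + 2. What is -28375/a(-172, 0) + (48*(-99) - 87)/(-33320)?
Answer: -472103269/4298280 ≈ -109.84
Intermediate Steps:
a(u, L) = -3*u/2 (a(u, L) = ½ - (u*6 + 2)/4 = ½ - (6*u + 2)/4 = ½ - (2 + 6*u)/4 = ½ + (-½ - 3*u/2) = -3*u/2)
-28375/a(-172, 0) + (48*(-99) - 87)/(-33320) = -28375/((-3/2*(-172))) + (48*(-99) - 87)/(-33320) = -28375/258 + (-4752 - 87)*(-1/33320) = -28375*1/258 - 4839*(-1/33320) = -28375/258 + 4839/33320 = -472103269/4298280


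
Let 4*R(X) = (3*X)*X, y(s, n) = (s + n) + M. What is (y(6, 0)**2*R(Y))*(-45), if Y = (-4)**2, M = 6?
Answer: -1244160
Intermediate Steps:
y(s, n) = 6 + n + s (y(s, n) = (s + n) + 6 = (n + s) + 6 = 6 + n + s)
Y = 16
R(X) = 3*X**2/4 (R(X) = ((3*X)*X)/4 = (3*X**2)/4 = 3*X**2/4)
(y(6, 0)**2*R(Y))*(-45) = ((6 + 0 + 6)**2*((3/4)*16**2))*(-45) = (12**2*((3/4)*256))*(-45) = (144*192)*(-45) = 27648*(-45) = -1244160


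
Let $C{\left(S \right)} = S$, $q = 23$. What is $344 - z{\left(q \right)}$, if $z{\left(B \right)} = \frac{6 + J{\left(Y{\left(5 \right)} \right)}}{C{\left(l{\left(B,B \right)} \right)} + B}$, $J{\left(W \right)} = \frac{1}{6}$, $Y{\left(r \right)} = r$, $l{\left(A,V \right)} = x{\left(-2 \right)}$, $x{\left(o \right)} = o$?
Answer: $\frac{43307}{126} \approx 343.71$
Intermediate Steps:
$l{\left(A,V \right)} = -2$
$J{\left(W \right)} = \frac{1}{6}$
$z{\left(B \right)} = \frac{37}{6 \left(-2 + B\right)}$ ($z{\left(B \right)} = \frac{6 + \frac{1}{6}}{-2 + B} = \frac{37}{6 \left(-2 + B\right)}$)
$344 - z{\left(q \right)} = 344 - \frac{37}{6 \left(-2 + 23\right)} = 344 - \frac{37}{6 \cdot 21} = 344 - \frac{37}{6} \cdot \frac{1}{21} = 344 - \frac{37}{126} = \frac{43307}{126}$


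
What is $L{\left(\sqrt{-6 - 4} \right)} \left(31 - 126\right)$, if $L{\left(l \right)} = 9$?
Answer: $-855$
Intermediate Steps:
$L{\left(\sqrt{-6 - 4} \right)} \left(31 - 126\right) = 9 \left(31 - 126\right) = 9 \left(-95\right) = -855$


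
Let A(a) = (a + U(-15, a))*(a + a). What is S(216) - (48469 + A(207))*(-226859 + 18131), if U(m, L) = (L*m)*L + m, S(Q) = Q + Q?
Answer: -55514203297992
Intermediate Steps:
S(Q) = 2*Q
U(m, L) = m + m*L**2 (U(m, L) = m*L**2 + m = m + m*L**2)
A(a) = 2*a*(-15 + a - 15*a**2) (A(a) = (a - 15*(1 + a**2))*(a + a) = (a + (-15 - 15*a**2))*(2*a) = (-15 + a - 15*a**2)*(2*a) = 2*a*(-15 + a - 15*a**2))
S(216) - (48469 + A(207))*(-226859 + 18131) = 2*216 - (48469 + 2*207*(-15 + 207 - 15*207**2))*(-226859 + 18131) = 432 - (48469 + 2*207*(-15 + 207 - 15*42849))*(-208728) = 432 - (48469 + 2*207*(-15 + 207 - 642735))*(-208728) = 432 - (48469 + 2*207*(-642543))*(-208728) = 432 - (48469 - 266012802)*(-208728) = 432 - (-265964333)*(-208728) = 432 - 1*55514203298424 = 432 - 55514203298424 = -55514203297992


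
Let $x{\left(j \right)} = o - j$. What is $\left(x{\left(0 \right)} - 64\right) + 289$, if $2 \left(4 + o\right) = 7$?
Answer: $\frac{449}{2} \approx 224.5$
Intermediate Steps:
$o = - \frac{1}{2}$ ($o = -4 + \frac{1}{2} \cdot 7 = -4 + \frac{7}{2} = - \frac{1}{2} \approx -0.5$)
$x{\left(j \right)} = - \frac{1}{2} - j$
$\left(x{\left(0 \right)} - 64\right) + 289 = \left(\left(- \frac{1}{2} - 0\right) - 64\right) + 289 = \left(\left(- \frac{1}{2} + 0\right) - 64\right) + 289 = \left(- \frac{1}{2} - 64\right) + 289 = - \frac{129}{2} + 289 = \frac{449}{2}$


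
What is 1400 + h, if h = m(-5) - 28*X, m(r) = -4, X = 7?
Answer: 1200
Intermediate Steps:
h = -200 (h = -4 - 28*7 = -4 - 196 = -200)
1400 + h = 1400 - 200 = 1200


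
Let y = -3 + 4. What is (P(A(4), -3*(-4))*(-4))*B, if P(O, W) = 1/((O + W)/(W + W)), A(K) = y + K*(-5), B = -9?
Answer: -864/7 ≈ -123.43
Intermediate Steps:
y = 1
A(K) = 1 - 5*K (A(K) = 1 + K*(-5) = 1 - 5*K)
P(O, W) = 2*W/(O + W) (P(O, W) = 1/((O + W)/((2*W))) = 1/((O + W)*(1/(2*W))) = 1/((O + W)/(2*W)) = 1*(2*W/(O + W)) = 2*W/(O + W))
(P(A(4), -3*(-4))*(-4))*B = ((2*(-3*(-4))/((1 - 5*4) - 3*(-4)))*(-4))*(-9) = ((2*12/((1 - 20) + 12))*(-4))*(-9) = ((2*12/(-19 + 12))*(-4))*(-9) = ((2*12/(-7))*(-4))*(-9) = ((2*12*(-⅐))*(-4))*(-9) = -24/7*(-4)*(-9) = (96/7)*(-9) = -864/7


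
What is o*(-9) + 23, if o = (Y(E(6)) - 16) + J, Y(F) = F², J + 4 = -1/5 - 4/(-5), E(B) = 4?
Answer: 268/5 ≈ 53.600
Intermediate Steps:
J = -17/5 (J = -4 + (-1/5 - 4/(-5)) = -4 + (-1*⅕ - 4*(-⅕)) = -4 + (-⅕ + ⅘) = -4 + ⅗ = -17/5 ≈ -3.4000)
o = -17/5 (o = (4² - 16) - 17/5 = (16 - 16) - 17/5 = 0 - 17/5 = -17/5 ≈ -3.4000)
o*(-9) + 23 = -17/5*(-9) + 23 = 153/5 + 23 = 268/5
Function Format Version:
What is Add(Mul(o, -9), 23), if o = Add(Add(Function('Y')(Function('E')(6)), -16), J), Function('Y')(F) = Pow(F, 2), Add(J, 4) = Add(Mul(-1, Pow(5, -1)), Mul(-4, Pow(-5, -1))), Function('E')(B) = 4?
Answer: Rational(268, 5) ≈ 53.600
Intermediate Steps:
J = Rational(-17, 5) (J = Add(-4, Add(Mul(-1, Pow(5, -1)), Mul(-4, Pow(-5, -1)))) = Add(-4, Add(Mul(-1, Rational(1, 5)), Mul(-4, Rational(-1, 5)))) = Add(-4, Add(Rational(-1, 5), Rational(4, 5))) = Add(-4, Rational(3, 5)) = Rational(-17, 5) ≈ -3.4000)
o = Rational(-17, 5) (o = Add(Add(Pow(4, 2), -16), Rational(-17, 5)) = Add(Add(16, -16), Rational(-17, 5)) = Add(0, Rational(-17, 5)) = Rational(-17, 5) ≈ -3.4000)
Add(Mul(o, -9), 23) = Add(Mul(Rational(-17, 5), -9), 23) = Add(Rational(153, 5), 23) = Rational(268, 5)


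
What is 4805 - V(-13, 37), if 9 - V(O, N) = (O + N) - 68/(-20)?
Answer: 24117/5 ≈ 4823.4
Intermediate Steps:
V(O, N) = 28/5 - N - O (V(O, N) = 9 - ((O + N) - 68/(-20)) = 9 - ((N + O) - 68*(-1/20)) = 9 - ((N + O) + 17/5) = 9 - (17/5 + N + O) = 9 + (-17/5 - N - O) = 28/5 - N - O)
4805 - V(-13, 37) = 4805 - (28/5 - 1*37 - 1*(-13)) = 4805 - (28/5 - 37 + 13) = 4805 - 1*(-92/5) = 4805 + 92/5 = 24117/5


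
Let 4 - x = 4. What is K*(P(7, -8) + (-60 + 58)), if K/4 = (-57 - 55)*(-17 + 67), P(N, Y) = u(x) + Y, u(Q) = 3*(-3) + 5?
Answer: 313600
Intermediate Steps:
x = 0 (x = 4 - 1*4 = 4 - 4 = 0)
u(Q) = -4 (u(Q) = -9 + 5 = -4)
P(N, Y) = -4 + Y
K = -22400 (K = 4*((-57 - 55)*(-17 + 67)) = 4*(-112*50) = 4*(-5600) = -22400)
K*(P(7, -8) + (-60 + 58)) = -22400*((-4 - 8) + (-60 + 58)) = -22400*(-12 - 2) = -22400*(-14) = 313600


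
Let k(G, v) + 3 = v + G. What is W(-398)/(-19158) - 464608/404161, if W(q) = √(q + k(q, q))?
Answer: -464608/404161 - I*√133/6386 ≈ -1.1496 - 0.0018059*I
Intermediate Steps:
k(G, v) = -3 + G + v (k(G, v) = -3 + (v + G) = -3 + (G + v) = -3 + G + v)
W(q) = √(-3 + 3*q) (W(q) = √(q + (-3 + q + q)) = √(q + (-3 + 2*q)) = √(-3 + 3*q))
W(-398)/(-19158) - 464608/404161 = √(-3 + 3*(-398))/(-19158) - 464608/404161 = √(-3 - 1194)*(-1/19158) - 464608*1/404161 = √(-1197)*(-1/19158) - 464608/404161 = (3*I*√133)*(-1/19158) - 464608/404161 = -I*√133/6386 - 464608/404161 = -464608/404161 - I*√133/6386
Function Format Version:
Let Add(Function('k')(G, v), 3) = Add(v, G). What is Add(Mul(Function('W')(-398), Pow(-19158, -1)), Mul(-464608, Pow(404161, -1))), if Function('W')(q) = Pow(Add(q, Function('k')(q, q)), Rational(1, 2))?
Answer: Add(Rational(-464608, 404161), Mul(Rational(-1, 6386), I, Pow(133, Rational(1, 2)))) ≈ Add(-1.1496, Mul(-0.0018059, I))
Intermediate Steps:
Function('k')(G, v) = Add(-3, G, v) (Function('k')(G, v) = Add(-3, Add(v, G)) = Add(-3, Add(G, v)) = Add(-3, G, v))
Function('W')(q) = Pow(Add(-3, Mul(3, q)), Rational(1, 2)) (Function('W')(q) = Pow(Add(q, Add(-3, q, q)), Rational(1, 2)) = Pow(Add(q, Add(-3, Mul(2, q))), Rational(1, 2)) = Pow(Add(-3, Mul(3, q)), Rational(1, 2)))
Add(Mul(Function('W')(-398), Pow(-19158, -1)), Mul(-464608, Pow(404161, -1))) = Add(Mul(Pow(Add(-3, Mul(3, -398)), Rational(1, 2)), Pow(-19158, -1)), Mul(-464608, Pow(404161, -1))) = Add(Mul(Pow(Add(-3, -1194), Rational(1, 2)), Rational(-1, 19158)), Mul(-464608, Rational(1, 404161))) = Add(Mul(Pow(-1197, Rational(1, 2)), Rational(-1, 19158)), Rational(-464608, 404161)) = Add(Mul(Mul(3, I, Pow(133, Rational(1, 2))), Rational(-1, 19158)), Rational(-464608, 404161)) = Add(Mul(Rational(-1, 6386), I, Pow(133, Rational(1, 2))), Rational(-464608, 404161)) = Add(Rational(-464608, 404161), Mul(Rational(-1, 6386), I, Pow(133, Rational(1, 2))))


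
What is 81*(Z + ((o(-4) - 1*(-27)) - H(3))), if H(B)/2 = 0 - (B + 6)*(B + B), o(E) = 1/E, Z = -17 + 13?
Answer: 42363/4 ≈ 10591.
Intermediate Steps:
Z = -4
H(B) = -4*B*(6 + B) (H(B) = 2*(0 - (B + 6)*(B + B)) = 2*(0 - (6 + B)*2*B) = 2*(0 - 2*B*(6 + B)) = 2*(-2*B*(6 + B)) = -4*B*(6 + B))
81*(Z + ((o(-4) - 1*(-27)) - H(3))) = 81*(-4 + ((1/(-4) - 1*(-27)) - (-4)*3*(6 + 3))) = 81*(-4 + ((-¼ + 27) - (-4)*3*9)) = 81*(-4 + (107/4 - 1*(-108))) = 81*(-4 + (107/4 + 108)) = 81*(-4 + 539/4) = 81*(523/4) = 42363/4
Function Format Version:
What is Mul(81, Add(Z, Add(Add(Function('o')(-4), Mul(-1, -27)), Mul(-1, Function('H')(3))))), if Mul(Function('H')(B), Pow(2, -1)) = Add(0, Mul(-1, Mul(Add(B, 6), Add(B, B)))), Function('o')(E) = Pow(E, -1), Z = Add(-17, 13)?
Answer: Rational(42363, 4) ≈ 10591.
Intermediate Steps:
Z = -4
Function('H')(B) = Mul(-4, B, Add(6, B)) (Function('H')(B) = Mul(2, Add(0, Mul(-1, Mul(Add(B, 6), Add(B, B))))) = Mul(2, Add(0, Mul(-1, Mul(Add(6, B), Mul(2, B))))) = Mul(2, Add(0, Mul(-1, Mul(2, B, Add(6, B))))) = Mul(2, Add(0, Mul(-2, B, Add(6, B)))) = Mul(2, Mul(-2, B, Add(6, B))) = Mul(-4, B, Add(6, B)))
Mul(81, Add(Z, Add(Add(Function('o')(-4), Mul(-1, -27)), Mul(-1, Function('H')(3))))) = Mul(81, Add(-4, Add(Add(Pow(-4, -1), Mul(-1, -27)), Mul(-1, Mul(-4, 3, Add(6, 3)))))) = Mul(81, Add(-4, Add(Add(Rational(-1, 4), 27), Mul(-1, Mul(-4, 3, 9))))) = Mul(81, Add(-4, Add(Rational(107, 4), Mul(-1, -108)))) = Mul(81, Add(-4, Add(Rational(107, 4), 108))) = Mul(81, Add(-4, Rational(539, 4))) = Mul(81, Rational(523, 4)) = Rational(42363, 4)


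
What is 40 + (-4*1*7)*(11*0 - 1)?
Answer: 68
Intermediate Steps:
40 + (-4*1*7)*(11*0 - 1) = 40 + (-4*7)*(0 - 1) = 40 - 28*(-1) = 40 + 28 = 68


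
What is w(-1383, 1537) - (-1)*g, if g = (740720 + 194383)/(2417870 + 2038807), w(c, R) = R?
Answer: 2283615884/1485559 ≈ 1537.2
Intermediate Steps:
g = 311701/1485559 (g = 935103/4456677 = 935103*(1/4456677) = 311701/1485559 ≈ 0.20982)
w(-1383, 1537) - (-1)*g = 1537 - (-1)*311701/1485559 = 1537 - 1*(-311701/1485559) = 1537 + 311701/1485559 = 2283615884/1485559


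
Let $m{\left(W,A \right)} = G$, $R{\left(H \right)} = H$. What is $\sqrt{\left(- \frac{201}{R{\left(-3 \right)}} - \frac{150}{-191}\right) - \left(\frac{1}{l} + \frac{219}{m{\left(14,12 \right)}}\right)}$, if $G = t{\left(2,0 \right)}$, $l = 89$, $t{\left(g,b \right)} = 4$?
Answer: $\frac{\sqrt{15054093413}}{33998} \approx 3.6089$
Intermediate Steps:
$G = 4$
$m{\left(W,A \right)} = 4$
$\sqrt{\left(- \frac{201}{R{\left(-3 \right)}} - \frac{150}{-191}\right) - \left(\frac{1}{l} + \frac{219}{m{\left(14,12 \right)}}\right)} = \sqrt{\left(- \frac{201}{-3} - \frac{150}{-191}\right) - \left(\frac{1}{89} + \frac{219}{4}\right)} = \sqrt{\left(\left(-201\right) \left(- \frac{1}{3}\right) - - \frac{150}{191}\right) - \frac{19495}{356}} = \sqrt{\left(67 + \frac{150}{191}\right) - \frac{19495}{356}} = \sqrt{\frac{12947}{191} - \frac{19495}{356}} = \sqrt{\frac{885587}{67996}} = \frac{\sqrt{15054093413}}{33998}$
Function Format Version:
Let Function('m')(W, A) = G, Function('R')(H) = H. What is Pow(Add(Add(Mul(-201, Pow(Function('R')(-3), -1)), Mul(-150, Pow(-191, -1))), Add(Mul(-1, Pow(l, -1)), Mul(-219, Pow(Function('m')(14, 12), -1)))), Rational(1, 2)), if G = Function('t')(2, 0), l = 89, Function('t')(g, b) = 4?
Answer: Mul(Rational(1, 33998), Pow(15054093413, Rational(1, 2))) ≈ 3.6089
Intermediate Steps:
G = 4
Function('m')(W, A) = 4
Pow(Add(Add(Mul(-201, Pow(Function('R')(-3), -1)), Mul(-150, Pow(-191, -1))), Add(Mul(-1, Pow(l, -1)), Mul(-219, Pow(Function('m')(14, 12), -1)))), Rational(1, 2)) = Pow(Add(Add(Mul(-201, Pow(-3, -1)), Mul(-150, Pow(-191, -1))), Add(Mul(-1, Pow(89, -1)), Mul(-219, Pow(4, -1)))), Rational(1, 2)) = Pow(Add(Add(Mul(-201, Rational(-1, 3)), Mul(-150, Rational(-1, 191))), Add(Mul(-1, Rational(1, 89)), Mul(-219, Rational(1, 4)))), Rational(1, 2)) = Pow(Add(Add(67, Rational(150, 191)), Add(Rational(-1, 89), Rational(-219, 4))), Rational(1, 2)) = Pow(Add(Rational(12947, 191), Rational(-19495, 356)), Rational(1, 2)) = Pow(Rational(885587, 67996), Rational(1, 2)) = Mul(Rational(1, 33998), Pow(15054093413, Rational(1, 2)))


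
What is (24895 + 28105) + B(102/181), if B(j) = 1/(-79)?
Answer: 4186999/79 ≈ 53000.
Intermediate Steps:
B(j) = -1/79
(24895 + 28105) + B(102/181) = (24895 + 28105) - 1/79 = 53000 - 1/79 = 4186999/79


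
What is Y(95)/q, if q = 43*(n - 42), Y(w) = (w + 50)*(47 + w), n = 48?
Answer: 10295/129 ≈ 79.806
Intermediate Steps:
Y(w) = (47 + w)*(50 + w) (Y(w) = (50 + w)*(47 + w) = (47 + w)*(50 + w))
q = 258 (q = 43*(48 - 42) = 43*6 = 258)
Y(95)/q = (2350 + 95**2 + 97*95)/258 = (2350 + 9025 + 9215)*(1/258) = 20590*(1/258) = 10295/129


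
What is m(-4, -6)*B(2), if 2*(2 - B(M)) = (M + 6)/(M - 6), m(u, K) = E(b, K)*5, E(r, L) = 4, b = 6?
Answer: 60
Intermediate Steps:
m(u, K) = 20 (m(u, K) = 4*5 = 20)
B(M) = 2 - (6 + M)/(2*(-6 + M)) (B(M) = 2 - (M + 6)/(2*(M - 6)) = 2 - (6 + M)/(2*(-6 + M)))
m(-4, -6)*B(2) = 20*(3*(-10 + 2)/(2*(-6 + 2))) = 20*((3/2)*(-8)/(-4)) = 20*((3/2)*(-¼)*(-8)) = 20*3 = 60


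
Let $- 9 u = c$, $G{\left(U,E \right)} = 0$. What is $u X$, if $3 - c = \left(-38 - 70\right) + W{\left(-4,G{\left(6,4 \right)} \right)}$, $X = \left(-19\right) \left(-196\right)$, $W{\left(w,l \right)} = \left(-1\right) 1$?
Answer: $- \frac{417088}{9} \approx -46343.0$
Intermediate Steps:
$W{\left(w,l \right)} = -1$
$X = 3724$
$c = 112$ ($c = 3 - \left(\left(-38 - 70\right) - 1\right) = 3 - \left(-108 - 1\right) = 3 - -109 = 3 + 109 = 112$)
$u = - \frac{112}{9}$ ($u = \left(- \frac{1}{9}\right) 112 = - \frac{112}{9} \approx -12.444$)
$u X = \left(- \frac{112}{9}\right) 3724 = - \frac{417088}{9}$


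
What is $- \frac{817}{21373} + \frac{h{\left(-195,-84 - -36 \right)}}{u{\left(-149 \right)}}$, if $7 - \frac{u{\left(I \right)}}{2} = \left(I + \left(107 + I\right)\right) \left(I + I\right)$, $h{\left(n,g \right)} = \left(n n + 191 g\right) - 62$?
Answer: $- \frac{708428109}{2432717606} \approx -0.29121$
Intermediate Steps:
$h{\left(n,g \right)} = -62 + n^{2} + 191 g$ ($h{\left(n,g \right)} = \left(n^{2} + 191 g\right) - 62 = -62 + n^{2} + 191 g$)
$u{\left(I \right)} = 14 - 4 I \left(107 + 2 I\right)$ ($u{\left(I \right)} = 14 - 2 \left(I + \left(107 + I\right)\right) \left(I + I\right) = 14 - 2 \left(107 + 2 I\right) 2 I = 14 - 2 \cdot 2 I \left(107 + 2 I\right) = 14 - 4 I \left(107 + 2 I\right)$)
$- \frac{817}{21373} + \frac{h{\left(-195,-84 - -36 \right)}}{u{\left(-149 \right)}} = - \frac{817}{21373} + \frac{-62 + \left(-195\right)^{2} + 191 \left(-84 - -36\right)}{14 - -63772 - 8 \left(-149\right)^{2}} = \left(-817\right) \frac{1}{21373} + \frac{-62 + 38025 + 191 \left(-84 + 36\right)}{14 + 63772 - 177608} = - \frac{817}{21373} + \frac{-62 + 38025 + 191 \left(-48\right)}{14 + 63772 - 177608} = - \frac{817}{21373} + \frac{-62 + 38025 - 9168}{-113822} = - \frac{817}{21373} + 28795 \left(- \frac{1}{113822}\right) = - \frac{817}{21373} - \frac{28795}{113822} = - \frac{708428109}{2432717606}$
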